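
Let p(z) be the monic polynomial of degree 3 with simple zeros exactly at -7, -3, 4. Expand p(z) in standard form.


The polynomial is p(z) = ∏_{α ∈ S} (z − α), where S = {-7, -3, 4}.
Expanding the product yields: p(z) = z^3 + 6·z^2 -19·z -84.
The resulting polynomial has degree 3 and real coefficients as required.

p(z) = z^3 + 6·z^2 -19·z -84.


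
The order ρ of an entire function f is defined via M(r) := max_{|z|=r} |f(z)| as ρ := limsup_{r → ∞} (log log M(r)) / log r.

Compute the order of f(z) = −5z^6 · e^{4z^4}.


M(r) = max_{|z|=r} |-5|·|z|^6·|e^{4z^4}| = 5·r^6 · e^{4r^4} (the factors attain their maxima compatibly on |z|=r). Then log M(r) = log 5 + 6·log r + 4r^4, dominated by the last term, so log log M(r) ~ 4·log r. The polynomial factor -5z^6 contributes only a log r term and does not affect the order. ρ = 4.
Therefore ρ = 4.

Order ρ = 4.


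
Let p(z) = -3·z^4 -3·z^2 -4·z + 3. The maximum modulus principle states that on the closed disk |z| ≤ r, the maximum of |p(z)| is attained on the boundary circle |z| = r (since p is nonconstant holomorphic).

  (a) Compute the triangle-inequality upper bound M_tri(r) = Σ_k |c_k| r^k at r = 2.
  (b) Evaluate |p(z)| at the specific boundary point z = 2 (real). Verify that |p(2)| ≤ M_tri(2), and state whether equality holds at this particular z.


Coefficients: c_0 = 3, c_1 = -4, c_2 = -3, c_3 = 0, c_4 = -3. Radius r = 2.
Part (a). Triangle bound: M_tri(r) = Σ_k |c_k| r^k
  = |3|·2^0 + |-4|·2^1 + |-3|·2^2 + |0|·2^3 + |-3|·2^4
  = 3 + 8 + 12 + 0 + 48 = 71.
This bounds M(r) := max_{|z|=r} |p(z)| from above; equality holds iff all terms c_k z^k can be made to align in phase at a single z on |z|=r.
Part (b). At z = 2 (real, on the circle |z| = r):
  p(2) = (3)·2^0 + (-4)·2^1 + (-3)·2^2 + (0)·2^3 + (-3)·2^4 = -65.
  |p(2)| = 65.
Check: |p(2)| = 65 ≤ 71 = M_tri(2). ✓ Equality does not hold at z = 2 (the coefficients have mixed signs, so the terms do not all align in phase there).

M_tri(2) = 71; |p(2)| = 65; equality at z=2: no.


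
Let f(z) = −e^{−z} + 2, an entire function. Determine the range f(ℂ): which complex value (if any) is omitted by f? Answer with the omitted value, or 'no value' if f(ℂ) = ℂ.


Little Picard bounds the complement of f(ℂ) to at most one point.
e^{−z} is never zero on ℂ, so -1·e^{−z} takes every value in ℂ ∖ {0}. Adding 2 shifts the range to ℂ ∖ {2}. Thus f omits exactly the value 2.

Omitted value: 2.


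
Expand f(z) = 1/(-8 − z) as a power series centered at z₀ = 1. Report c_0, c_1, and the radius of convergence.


Let w = z − z₀, so z = z₀ + w.
Then -8 − z = -8 − (z₀ + w) = (-8 − z₀) − w = -9 − w.
f(z) = 1/(-9 − w) = (1/(-9)) · 1/(1 − w/(-9)) = Σ_{n≥0} w^n / (-9)^(n+1).
So c_n = 1/(-9)^(n+1):
  c_0 = 1/(-9)^1 = -1/9.
  c_1 = 1/(-9)^2 = 1/81.
The series is valid for |w/d| < 1, i.e. |z − z₀| < |d|.
Radius of convergence: R = |-8 − z₀| = |-9| = 9 (distance from z₀ to the singularity z = -8).

c_0 = -1/9, c_1 = 1/81; R = 9.


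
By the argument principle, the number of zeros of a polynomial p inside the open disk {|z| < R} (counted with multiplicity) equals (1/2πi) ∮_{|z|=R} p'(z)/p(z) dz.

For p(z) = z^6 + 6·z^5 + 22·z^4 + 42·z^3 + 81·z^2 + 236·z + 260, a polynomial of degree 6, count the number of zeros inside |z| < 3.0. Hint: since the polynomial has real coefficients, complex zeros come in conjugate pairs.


The zeros of p are: -2, -2, (1 + 2i), (1 - 2i), (-2 + 3i), (-2 - 3i).
Their magnitudes are: 2, 2, 2.236, 2.236, 3.606, 3.606.
Zeros with |z| < R = 3.0: -2, -2, (1 + 2i), (1 - 2i).
Count = 4.
By the argument principle, (1/2πi) ∮_{|z|=R} p'(z)/p(z) dz equals exactly this count.

Number of zeros inside |z| < 3.0: 4.


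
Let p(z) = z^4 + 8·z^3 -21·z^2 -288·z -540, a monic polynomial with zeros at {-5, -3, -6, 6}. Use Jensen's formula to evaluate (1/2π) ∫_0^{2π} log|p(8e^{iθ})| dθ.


Zeros: -6, -5, -3, 6; r = 8.
Inside |z| < r: -6, -5, -3, 6. Outside (|z| ≥ r): ∅.
p(0) = -540, so log|p(0)| = log(540) = 6.2916.
Apply Jensen: I(r) = log|p(0)| + Σ_k log(r/|z_k|), summed over zeros inside |z| < r.
  log(r/|z_k|) for z_k = -5: log(8/5) = 0.4700
  log(r/|z_k|) for z_k = -3: log(8/3) = 0.9808
  log(r/|z_k|) for z_k = -6: log(8/6) = 0.2877
  log(r/|z_k|) for z_k = 6: log(8/6) = 0.2877
Sum over inside zeros: 2.0262.
I(r) = log|p(0)| + (inside sum) = 6.2916 + 2.0262 = 8.3178.
Closed form (all zeros inside, monic): I(r) = n·log(r) = 4·log(8) = 8.3178. ✓

I(r) ≈ 8.3178.


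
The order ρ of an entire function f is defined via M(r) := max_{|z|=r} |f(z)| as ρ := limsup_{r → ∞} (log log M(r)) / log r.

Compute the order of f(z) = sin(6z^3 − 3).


Write sin(w) = (e^{iw} ± e^{−iw})/(2 or 2i), so |sin(w)| ≤ e^{|w|}. With w = 6z^3 − 3, |w| ≤ 6r^3 + 3 on |z|=r, giving M(r) ≤ e^{6r^3 + 3} and ρ ≤ 3. For the lower bound, choose z on |z|=r with 6z^3 purely imaginary of modulus 6r^3; then |sin(6z^3 − 3)| grows like e^{6r^3}/2, so ρ ≥ 3. Hence ρ = 3.
Therefore ρ = 3.

Order ρ = 3.


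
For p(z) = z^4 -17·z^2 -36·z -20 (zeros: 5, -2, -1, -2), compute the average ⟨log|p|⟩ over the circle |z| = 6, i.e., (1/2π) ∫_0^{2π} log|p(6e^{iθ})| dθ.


Zeros: -2, -2, -1, 5; r = 6.
Inside |z| < r: -2, -2, -1, 5. Outside (|z| ≥ r): ∅.
p(0) = -20, so log|p(0)| = log(20) = 2.9957.
Apply Jensen: I(r) = log|p(0)| + Σ_k log(r/|z_k|), summed over zeros inside |z| < r.
  log(r/|z_k|) for z_k = 5: log(6/5) = 0.1823
  log(r/|z_k|) for z_k = -2: log(6/2) = 1.0986
  log(r/|z_k|) for z_k = -1: log(6/1) = 1.7918
  log(r/|z_k|) for z_k = -2: log(6/2) = 1.0986
Sum over inside zeros: 4.1713.
I(r) = log|p(0)| + (inside sum) = 2.9957 + 4.1713 = 7.1670.
Closed form (all zeros inside, monic): I(r) = n·log(r) = 4·log(6) = 7.1670. ✓

I(r) ≈ 7.1670.


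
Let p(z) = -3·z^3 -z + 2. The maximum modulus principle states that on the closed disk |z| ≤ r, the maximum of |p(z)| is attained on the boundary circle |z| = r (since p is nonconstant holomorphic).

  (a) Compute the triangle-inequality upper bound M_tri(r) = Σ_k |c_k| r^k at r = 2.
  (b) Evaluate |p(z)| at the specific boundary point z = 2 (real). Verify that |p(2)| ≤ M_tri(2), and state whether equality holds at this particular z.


Coefficients: c_0 = 2, c_1 = -1, c_2 = 0, c_3 = -3. Radius r = 2.
Part (a). Triangle bound: M_tri(r) = Σ_k |c_k| r^k
  = |2|·2^0 + |-1|·2^1 + |0|·2^2 + |-3|·2^3
  = 2 + 2 + 0 + 24 = 28.
This bounds M(r) := max_{|z|=r} |p(z)| from above; equality holds iff all terms c_k z^k can be made to align in phase at a single z on |z|=r.
Part (b). At z = 2 (real, on the circle |z| = r):
  p(2) = (2)·2^0 + (-1)·2^1 + (0)·2^2 + (-3)·2^3 = -24.
  |p(2)| = 24.
Check: |p(2)| = 24 ≤ 28 = M_tri(2). ✓ Equality does not hold at z = 2 (the coefficients have mixed signs, so the terms do not all align in phase there).

M_tri(2) = 28; |p(2)| = 24; equality at z=2: no.


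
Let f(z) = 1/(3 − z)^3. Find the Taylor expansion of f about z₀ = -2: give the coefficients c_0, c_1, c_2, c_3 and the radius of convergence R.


Let w = z − z₀, so z = z₀ + w.
Then 3 − z = 3 − (z₀ + w) = (3 − z₀) − w = 5 − w.
f(z) = 1/(5 − w)^3 = (1/(5)^3) · (1 − w/(5))^{−3}.
By the binomial series (1−u)^{−3} = Σ_{n≥0} C(n+2, 2) u^n for |u|<1, with u = w/(5):
  c_n = C(n+2, 2) / (5)^(n+3).
  c_0 = 1/(5)^3 = 1/125.
  c_1 = 3/(5)^4 = 3/625.
  c_2 = 6/(5)^5 = 6/3125.
  c_3 = 10/(5)^6 = 2/3125.
The series is valid for |w/d| < 1, i.e. |z − z₀| < |d|.
Radius of convergence: R = |3 − z₀| = |5| = 5 (distance from z₀ to the singularity z = 3).

c_0 = 1/125, c_1 = 3/625, c_2 = 6/3125, c_3 = 2/3125; R = 5.


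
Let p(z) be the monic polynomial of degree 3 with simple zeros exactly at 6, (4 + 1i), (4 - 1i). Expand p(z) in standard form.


The polynomial is p(z) = ∏_{α ∈ S} (z − α), where S = {6, (4 + 1i), (4 - 1i)}.
Expanding the product yields: p(z) = z^3 -14·z^2 + 65·z -102.
Note conjugate pairs combine to real quadratics: (z − (4+1i))(z − (4−1i)) = z² − 8z + 17.
The resulting polynomial has degree 3 and real coefficients as required.

p(z) = z^3 -14·z^2 + 65·z -102.


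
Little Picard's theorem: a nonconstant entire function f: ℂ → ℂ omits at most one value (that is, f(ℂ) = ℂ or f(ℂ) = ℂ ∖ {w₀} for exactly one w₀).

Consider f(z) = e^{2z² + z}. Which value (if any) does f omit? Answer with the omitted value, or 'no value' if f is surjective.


Little Picard bounds the complement of f(ℂ) to at most one point.
The exponent g(z) = 2z² + z is a nonconstant polynomial, hence surjective onto ℂ. So e^{g(z)} takes every value in {e^w : w ∈ ℂ} = ℂ ∖ {0}. Adding 0 shifts the range to ℂ ∖ {0}. f omits exactly 0.

Omitted value: 0.


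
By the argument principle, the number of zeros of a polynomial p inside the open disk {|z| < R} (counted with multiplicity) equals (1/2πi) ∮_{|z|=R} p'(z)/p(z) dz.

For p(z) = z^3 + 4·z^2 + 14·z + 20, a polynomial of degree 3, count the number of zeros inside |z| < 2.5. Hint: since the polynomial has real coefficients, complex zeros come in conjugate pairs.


The zeros of p are: (-1 + 3i), (-1 - 3i), -2.
Their magnitudes are: 3.162, 3.162, 2.
Zeros with |z| < R = 2.5: -2.
Count = 1.
By the argument principle, (1/2πi) ∮_{|z|=R} p'(z)/p(z) dz equals exactly this count.

Number of zeros inside |z| < 2.5: 1.


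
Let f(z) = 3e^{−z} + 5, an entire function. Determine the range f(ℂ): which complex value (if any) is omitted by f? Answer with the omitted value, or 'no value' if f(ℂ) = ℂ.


Little Picard bounds the complement of f(ℂ) to at most one point.
e^{−z} is never zero on ℂ, so 3·e^{−z} takes every value in ℂ ∖ {0}. Adding 5 shifts the range to ℂ ∖ {5}. Thus f omits exactly the value 5.

Omitted value: 5.


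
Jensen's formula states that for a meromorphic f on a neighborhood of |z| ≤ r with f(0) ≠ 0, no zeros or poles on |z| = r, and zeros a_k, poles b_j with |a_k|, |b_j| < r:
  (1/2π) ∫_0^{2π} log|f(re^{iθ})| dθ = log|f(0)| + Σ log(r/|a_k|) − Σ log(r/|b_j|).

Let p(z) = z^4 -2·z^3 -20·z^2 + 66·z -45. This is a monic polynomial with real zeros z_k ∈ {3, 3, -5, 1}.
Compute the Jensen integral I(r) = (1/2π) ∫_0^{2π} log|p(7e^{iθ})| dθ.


Zeros: -5, 1, 3, 3; r = 7.
Inside |z| < r: -5, 1, 3, 3. Outside (|z| ≥ r): ∅.
p(0) = -45, so log|p(0)| = log(45) = 3.8067.
Apply Jensen: I(r) = log|p(0)| + Σ_k log(r/|z_k|), summed over zeros inside |z| < r.
  log(r/|z_k|) for z_k = 3: log(7/3) = 0.8473
  log(r/|z_k|) for z_k = 3: log(7/3) = 0.8473
  log(r/|z_k|) for z_k = -5: log(7/5) = 0.3365
  log(r/|z_k|) for z_k = 1: log(7/1) = 1.9459
Sum over inside zeros: 3.9770.
I(r) = log|p(0)| + (inside sum) = 3.8067 + 3.9770 = 7.7836.
Closed form (all zeros inside, monic): I(r) = n·log(r) = 4·log(7) = 7.7836. ✓

I(r) ≈ 7.7836.


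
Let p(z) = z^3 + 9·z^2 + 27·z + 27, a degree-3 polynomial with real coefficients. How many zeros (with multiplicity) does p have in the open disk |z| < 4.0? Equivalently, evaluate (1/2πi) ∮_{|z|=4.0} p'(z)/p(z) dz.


The zeros of p are: -3, -3, -3.
Their magnitudes are: 3, 3, 3.
Zeros with |z| < R = 4.0: -3, -3, -3.
Count = 3.
By the argument principle, (1/2πi) ∮_{|z|=R} p'(z)/p(z) dz equals exactly this count.

Number of zeros inside |z| < 4.0: 3.


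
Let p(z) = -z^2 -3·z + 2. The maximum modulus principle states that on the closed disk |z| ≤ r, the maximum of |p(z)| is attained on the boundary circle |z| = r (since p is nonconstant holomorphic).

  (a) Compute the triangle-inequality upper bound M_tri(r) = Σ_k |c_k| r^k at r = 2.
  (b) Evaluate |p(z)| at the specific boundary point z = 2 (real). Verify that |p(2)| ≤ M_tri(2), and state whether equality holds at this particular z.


Coefficients: c_0 = 2, c_1 = -3, c_2 = -1. Radius r = 2.
Part (a). Triangle bound: M_tri(r) = Σ_k |c_k| r^k
  = |2|·2^0 + |-3|·2^1 + |-1|·2^2
  = 2 + 6 + 4 = 12.
This bounds M(r) := max_{|z|=r} |p(z)| from above; equality holds iff all terms c_k z^k can be made to align in phase at a single z on |z|=r.
Part (b). At z = 2 (real, on the circle |z| = r):
  p(2) = (2)·2^0 + (-3)·2^1 + (-1)·2^2 = -8.
  |p(2)| = 8.
Check: |p(2)| = 8 ≤ 12 = M_tri(2). ✓ Equality does not hold at z = 2 (the coefficients have mixed signs, so the terms do not all align in phase there).

M_tri(2) = 12; |p(2)| = 8; equality at z=2: no.


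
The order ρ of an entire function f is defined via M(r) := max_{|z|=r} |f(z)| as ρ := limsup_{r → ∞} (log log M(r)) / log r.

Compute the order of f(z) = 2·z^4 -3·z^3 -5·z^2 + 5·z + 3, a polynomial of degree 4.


|f(z)| ≤ Σ|c_k|·r^k = O(r^4) as r → ∞. Polynomial growth is O(e^{r^ε}) for every ε > 0 (since r^4/e^{r^ε} → 0), so ρ ≤ ε for all ε > 0, i.e. ρ = 0. Every nonconstant polynomial has order 0.
Therefore ρ = 0.

Order ρ = 0.


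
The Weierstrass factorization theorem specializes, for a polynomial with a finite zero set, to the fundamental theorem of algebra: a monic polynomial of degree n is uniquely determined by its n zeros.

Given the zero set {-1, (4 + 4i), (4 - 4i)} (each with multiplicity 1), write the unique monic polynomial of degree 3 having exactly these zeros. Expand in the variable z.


The polynomial is p(z) = ∏_{α ∈ S} (z − α), where S = {-1, (4 + 4i), (4 - 4i)}.
Expanding the product yields: p(z) = z^3 -7·z^2 + 24·z + 32.
Note conjugate pairs combine to real quadratics: (z − (4+4i))(z − (4−4i)) = z² − 8z + 32.
The resulting polynomial has degree 3 and real coefficients as required.

p(z) = z^3 -7·z^2 + 24·z + 32.


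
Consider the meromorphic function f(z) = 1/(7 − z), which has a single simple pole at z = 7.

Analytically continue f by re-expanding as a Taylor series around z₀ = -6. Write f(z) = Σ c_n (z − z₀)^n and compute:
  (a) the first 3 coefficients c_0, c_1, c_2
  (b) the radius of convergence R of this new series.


Let w = z − z₀, so z = z₀ + w.
Then 7 − z = 7 − (z₀ + w) = (7 − z₀) − w = 13 − w.
f(z) = 1/(13 − w) = (1/(13)) · 1/(1 − w/(13)) = Σ_{n≥0} w^n / (13)^(n+1).
So c_n = 1/(13)^(n+1):
  c_0 = 1/(13)^1 = 1/13.
  c_1 = 1/(13)^2 = 1/169.
  c_2 = 1/(13)^3 = 1/2197.
The series is valid for |w/d| < 1, i.e. |z − z₀| < |d|.
Radius of convergence: R = |7 − z₀| = |13| = 13 (distance from z₀ to the singularity z = 7).

c_0 = 1/13, c_1 = 1/169, c_2 = 1/2197; R = 13.


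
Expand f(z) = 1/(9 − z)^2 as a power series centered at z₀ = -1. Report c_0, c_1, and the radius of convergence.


Let w = z − z₀, so z = z₀ + w.
Then 9 − z = 9 − (z₀ + w) = (9 − z₀) − w = 10 − w.
f(z) = 1/(10 − w)^2 = (1/(10)^2) · (1 − w/(10))^{−2}.
By the binomial series (1−u)^{−2} = Σ_{n≥0} C(n+1, 1) u^n for |u|<1, with u = w/(10):
  c_n = C(n+1, 1) / (10)^(n+2).
  c_0 = 1/(10)^2 = 1/100.
  c_1 = 2/(10)^3 = 1/500.
The series is valid for |w/d| < 1, i.e. |z − z₀| < |d|.
Radius of convergence: R = |9 − z₀| = |10| = 10 (distance from z₀ to the singularity z = 9).

c_0 = 1/100, c_1 = 1/500; R = 10.


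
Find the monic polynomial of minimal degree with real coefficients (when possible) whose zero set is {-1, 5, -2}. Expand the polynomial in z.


The polynomial is p(z) = ∏_{α ∈ S} (z − α), where S = {-1, 5, -2}.
Expanding the product yields: p(z) = z^3 -2·z^2 -13·z -10.
The resulting polynomial has degree 3 and real coefficients as required.

p(z) = z^3 -2·z^2 -13·z -10.


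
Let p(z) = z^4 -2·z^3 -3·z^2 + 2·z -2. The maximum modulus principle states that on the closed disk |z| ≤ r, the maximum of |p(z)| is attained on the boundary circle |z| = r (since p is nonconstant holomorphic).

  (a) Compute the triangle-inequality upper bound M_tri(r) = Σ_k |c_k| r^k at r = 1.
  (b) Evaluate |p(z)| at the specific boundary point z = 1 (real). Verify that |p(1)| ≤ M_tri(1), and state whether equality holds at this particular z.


Coefficients: c_0 = -2, c_1 = 2, c_2 = -3, c_3 = -2, c_4 = 1. Radius r = 1.
Part (a). Triangle bound: M_tri(r) = Σ_k |c_k| r^k
  = |-2|·1^0 + |2|·1^1 + |-3|·1^2 + |-2|·1^3 + |1|·1^4
  = 2 + 2 + 3 + 2 + 1 = 10.
This bounds M(r) := max_{|z|=r} |p(z)| from above; equality holds iff all terms c_k z^k can be made to align in phase at a single z on |z|=r.
Part (b). At z = 1 (real, on the circle |z| = r):
  p(1) = (-2)·1^0 + (2)·1^1 + (-3)·1^2 + (-2)·1^3 + (1)·1^4 = -4.
  |p(1)| = 4.
Check: |p(1)| = 4 ≤ 10 = M_tri(1). ✓ Equality does not hold at z = 1 (the coefficients have mixed signs, so the terms do not all align in phase there).

M_tri(1) = 10; |p(1)| = 4; equality at z=1: no.


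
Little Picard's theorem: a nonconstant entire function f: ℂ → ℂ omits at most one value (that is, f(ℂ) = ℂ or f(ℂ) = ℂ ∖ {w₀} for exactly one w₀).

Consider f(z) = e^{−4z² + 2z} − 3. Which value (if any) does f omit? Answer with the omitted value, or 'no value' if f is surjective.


Little Picard bounds the complement of f(ℂ) to at most one point.
The exponent g(z) = −4z² + 2z is a nonconstant polynomial, hence surjective onto ℂ. So e^{g(z)} takes every value in {e^w : w ∈ ℂ} = ℂ ∖ {0}. Adding -3 shifts the range to ℂ ∖ {-3}. f omits exactly -3.

Omitted value: -3.


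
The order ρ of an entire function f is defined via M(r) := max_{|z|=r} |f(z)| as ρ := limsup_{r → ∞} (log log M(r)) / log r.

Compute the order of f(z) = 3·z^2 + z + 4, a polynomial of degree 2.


|f(z)| ≤ Σ|c_k|·r^k = O(r^2) as r → ∞. Polynomial growth is O(e^{r^ε}) for every ε > 0 (since r^2/e^{r^ε} → 0), so ρ ≤ ε for all ε > 0, i.e. ρ = 0. Every nonconstant polynomial has order 0.
Therefore ρ = 0.

Order ρ = 0.


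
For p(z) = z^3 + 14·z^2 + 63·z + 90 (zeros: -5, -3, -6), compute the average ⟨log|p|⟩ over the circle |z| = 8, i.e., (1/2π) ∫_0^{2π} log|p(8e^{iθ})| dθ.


Zeros: -6, -5, -3; r = 8.
Inside |z| < r: -6, -5, -3. Outside (|z| ≥ r): ∅.
p(0) = 90, so log|p(0)| = log(90) = 4.4998.
Apply Jensen: I(r) = log|p(0)| + Σ_k log(r/|z_k|), summed over zeros inside |z| < r.
  log(r/|z_k|) for z_k = -5: log(8/5) = 0.4700
  log(r/|z_k|) for z_k = -3: log(8/3) = 0.9808
  log(r/|z_k|) for z_k = -6: log(8/6) = 0.2877
Sum over inside zeros: 1.7385.
I(r) = log|p(0)| + (inside sum) = 4.4998 + 1.7385 = 6.2383.
Closed form (all zeros inside, monic): I(r) = n·log(r) = 3·log(8) = 6.2383. ✓

I(r) ≈ 6.2383.


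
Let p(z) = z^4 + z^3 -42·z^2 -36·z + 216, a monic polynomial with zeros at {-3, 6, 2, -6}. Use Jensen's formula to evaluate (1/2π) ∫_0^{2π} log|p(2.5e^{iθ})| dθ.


Zeros: -6, -3, 2, 6; r = 2.5.
Inside |z| < r: 2. Outside (|z| ≥ r): -6, -3, 6.
p(0) = 216, so log|p(0)| = log(216) = 5.3753.
Apply Jensen: I(r) = log|p(0)| + Σ_k log(r/|z_k|), summed over zeros inside |z| < r.
  log(r/|z_k|) for z_k = 2: log(2.5/2) = 0.2231
  Outside zeros (-6, -3, 6) contribute nothing to the Jensen sum.
Sum over inside zeros: 0.2231.
I(r) = log|p(0)| + (inside sum) = 5.3753 + 0.2231 = 5.5984.
Note: since some zeros are outside |z| ≤ r, the simplified n·log(r) form does NOT apply — only the inside zeros contribute.

I(r) ≈ 5.5984.


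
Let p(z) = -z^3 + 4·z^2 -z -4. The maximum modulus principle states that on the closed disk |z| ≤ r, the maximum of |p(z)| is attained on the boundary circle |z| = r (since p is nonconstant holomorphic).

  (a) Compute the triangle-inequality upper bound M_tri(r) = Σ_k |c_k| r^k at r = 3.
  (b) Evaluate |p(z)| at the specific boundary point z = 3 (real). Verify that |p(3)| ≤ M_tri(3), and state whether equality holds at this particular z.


Coefficients: c_0 = -4, c_1 = -1, c_2 = 4, c_3 = -1. Radius r = 3.
Part (a). Triangle bound: M_tri(r) = Σ_k |c_k| r^k
  = |-4|·3^0 + |-1|·3^1 + |4|·3^2 + |-1|·3^3
  = 4 + 3 + 36 + 27 = 70.
This bounds M(r) := max_{|z|=r} |p(z)| from above; equality holds iff all terms c_k z^k can be made to align in phase at a single z on |z|=r.
Part (b). At z = 3 (real, on the circle |z| = r):
  p(3) = (-4)·3^0 + (-1)·3^1 + (4)·3^2 + (-1)·3^3 = 2.
  |p(3)| = 2.
Check: |p(3)| = 2 ≤ 70 = M_tri(3). ✓ Equality does not hold at z = 3 (the coefficients have mixed signs, so the terms do not all align in phase there).

M_tri(3) = 70; |p(3)| = 2; equality at z=3: no.


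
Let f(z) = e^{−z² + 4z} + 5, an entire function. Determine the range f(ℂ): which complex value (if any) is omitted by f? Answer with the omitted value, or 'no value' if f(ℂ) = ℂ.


Little Picard bounds the complement of f(ℂ) to at most one point.
The exponent g(z) = −z² + 4z is a nonconstant polynomial, hence surjective onto ℂ. So e^{g(z)} takes every value in {e^w : w ∈ ℂ} = ℂ ∖ {0}. Adding 5 shifts the range to ℂ ∖ {5}. f omits exactly 5.

Omitted value: 5.


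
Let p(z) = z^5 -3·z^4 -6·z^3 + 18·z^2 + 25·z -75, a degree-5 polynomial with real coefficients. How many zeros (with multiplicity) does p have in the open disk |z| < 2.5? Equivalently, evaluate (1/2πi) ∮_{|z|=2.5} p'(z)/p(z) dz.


The zeros of p are: (-2 + 1i), (-2 - 1i), 3, (2 + 1i), (2 - 1i).
Their magnitudes are: 2.236, 2.236, 3, 2.236, 2.236.
Zeros with |z| < R = 2.5: (-2 + 1i), (-2 - 1i), (2 + 1i), (2 - 1i).
Count = 4.
By the argument principle, (1/2πi) ∮_{|z|=R} p'(z)/p(z) dz equals exactly this count.

Number of zeros inside |z| < 2.5: 4.


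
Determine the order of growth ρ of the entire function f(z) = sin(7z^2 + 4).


Write sin(w) = (e^{iw} ± e^{−iw})/(2 or 2i), so |sin(w)| ≤ e^{|w|}. With w = 7z^2 + 4, |w| ≤ 7r^2 + 4 on |z|=r, giving M(r) ≤ e^{7r^2 + 4} and ρ ≤ 2. For the lower bound, choose z on |z|=r with 7z^2 purely imaginary of modulus 7r^2; then |sin(7z^2 + 4)| grows like e^{7r^2}/2, so ρ ≥ 2. Hence ρ = 2.
Therefore ρ = 2.

Order ρ = 2.


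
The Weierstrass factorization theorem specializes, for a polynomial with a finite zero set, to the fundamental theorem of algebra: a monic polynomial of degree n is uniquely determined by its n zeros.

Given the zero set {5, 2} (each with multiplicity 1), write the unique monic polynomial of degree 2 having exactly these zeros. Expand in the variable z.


The polynomial is p(z) = ∏_{α ∈ S} (z − α), where S = {5, 2}.
Expanding the product yields: p(z) = z^2 -7·z + 10.
The resulting polynomial has degree 2 and real coefficients as required.

p(z) = z^2 -7·z + 10.


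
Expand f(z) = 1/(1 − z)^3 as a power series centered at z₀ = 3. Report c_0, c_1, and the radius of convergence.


Let w = z − z₀, so z = z₀ + w.
Then 1 − z = 1 − (z₀ + w) = (1 − z₀) − w = -2 − w.
f(z) = 1/(-2 − w)^3 = (1/(-2)^3) · (1 − w/(-2))^{−3}.
By the binomial series (1−u)^{−3} = Σ_{n≥0} C(n+2, 2) u^n for |u|<1, with u = w/(-2):
  c_n = C(n+2, 2) / (-2)^(n+3).
  c_0 = 1/(-2)^3 = -1/8.
  c_1 = 3/(-2)^4 = 3/16.
The series is valid for |w/d| < 1, i.e. |z − z₀| < |d|.
Radius of convergence: R = |1 − z₀| = |-2| = 2 (distance from z₀ to the singularity z = 1).

c_0 = -1/8, c_1 = 3/16; R = 2.


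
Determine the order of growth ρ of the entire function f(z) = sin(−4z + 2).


sin(w) is a linear combination of e^{iw} and e^{−iw} (or e^w, e^{−w} in the hyperbolic case), so |sin(w)| ≤ e^{|w|}. With w = −4z + 2, |w| ≤ 4|z| + 2 = 4r + 2 on |z| = r, giving M(r) ≤ e^{4r + 2}, so ρ ≤ 1. On a suitable ray (z = it for sin/cos; z = t for sinh/cosh, t real → ∞), |sin(−4z + 2)| grows like e^{4|t|}/2, so ρ ≥ 1. Hence ρ = 1.
Therefore ρ = 1.

Order ρ = 1.


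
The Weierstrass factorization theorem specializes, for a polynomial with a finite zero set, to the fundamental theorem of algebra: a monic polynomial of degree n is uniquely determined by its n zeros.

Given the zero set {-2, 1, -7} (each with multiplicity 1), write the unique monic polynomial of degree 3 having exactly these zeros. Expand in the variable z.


The polynomial is p(z) = ∏_{α ∈ S} (z − α), where S = {-2, 1, -7}.
Expanding the product yields: p(z) = z^3 + 8·z^2 + 5·z -14.
The resulting polynomial has degree 3 and real coefficients as required.

p(z) = z^3 + 8·z^2 + 5·z -14.


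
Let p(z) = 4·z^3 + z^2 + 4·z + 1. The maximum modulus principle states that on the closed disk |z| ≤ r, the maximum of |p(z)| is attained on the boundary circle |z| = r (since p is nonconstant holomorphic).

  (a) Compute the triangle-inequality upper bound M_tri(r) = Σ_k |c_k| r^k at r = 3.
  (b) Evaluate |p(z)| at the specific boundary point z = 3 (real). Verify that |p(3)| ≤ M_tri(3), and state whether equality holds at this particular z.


Coefficients: c_0 = 1, c_1 = 4, c_2 = 1, c_3 = 4. Radius r = 3.
Part (a). Triangle bound: M_tri(r) = Σ_k |c_k| r^k
  = |1|·3^0 + |4|·3^1 + |1|·3^2 + |4|·3^3
  = 1 + 12 + 9 + 108 = 130.
This bounds M(r) := max_{|z|=r} |p(z)| from above; equality holds iff all terms c_k z^k can be made to align in phase at a single z on |z|=r.
Part (b). At z = 3 (real, on the circle |z| = r):
  p(3) = (1)·3^0 + (4)·3^1 + (1)·3^2 + (4)·3^3 = 130.
  |p(3)| = 130.
Since all nonzero coefficients share the same sign, |p(3)| = 130 = M_tri(3); the triangle bound is attained at z = 3, so in fact M(r) = 130.

M_tri(3) = 130; |p(3)| = 130; equality at z=3: yes.


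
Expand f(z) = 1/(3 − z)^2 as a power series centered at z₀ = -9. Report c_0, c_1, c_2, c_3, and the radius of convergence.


Let w = z − z₀, so z = z₀ + w.
Then 3 − z = 3 − (z₀ + w) = (3 − z₀) − w = 12 − w.
f(z) = 1/(12 − w)^2 = (1/(12)^2) · (1 − w/(12))^{−2}.
By the binomial series (1−u)^{−2} = Σ_{n≥0} C(n+1, 1) u^n for |u|<1, with u = w/(12):
  c_n = C(n+1, 1) / (12)^(n+2).
  c_0 = 1/(12)^2 = 1/144.
  c_1 = 2/(12)^3 = 1/864.
  c_2 = 3/(12)^4 = 1/6912.
  c_3 = 4/(12)^5 = 1/62208.
The series is valid for |w/d| < 1, i.e. |z − z₀| < |d|.
Radius of convergence: R = |3 − z₀| = |12| = 12 (distance from z₀ to the singularity z = 3).

c_0 = 1/144, c_1 = 1/864, c_2 = 1/6912, c_3 = 1/62208; R = 12.


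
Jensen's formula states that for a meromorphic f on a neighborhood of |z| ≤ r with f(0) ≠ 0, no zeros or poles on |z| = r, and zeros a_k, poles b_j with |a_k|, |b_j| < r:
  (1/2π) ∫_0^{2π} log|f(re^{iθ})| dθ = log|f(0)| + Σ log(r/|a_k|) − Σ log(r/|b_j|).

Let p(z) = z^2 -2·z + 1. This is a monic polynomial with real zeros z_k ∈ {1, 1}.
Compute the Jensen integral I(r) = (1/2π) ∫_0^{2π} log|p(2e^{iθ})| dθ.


Zeros: 1, 1; r = 2.
Inside |z| < r: 1, 1. Outside (|z| ≥ r): ∅.
p(0) = 1, so log|p(0)| = log(1) = 0.0000.
Apply Jensen: I(r) = log|p(0)| + Σ_k log(r/|z_k|), summed over zeros inside |z| < r.
  log(r/|z_k|) for z_k = 1: log(2/1) = 0.6931
  log(r/|z_k|) for z_k = 1: log(2/1) = 0.6931
Sum over inside zeros: 1.3863.
I(r) = log|p(0)| + (inside sum) = 0.0000 + 1.3863 = 1.3863.
Closed form (all zeros inside, monic): I(r) = n·log(r) = 2·log(2) = 1.3863. ✓

I(r) ≈ 1.3863.


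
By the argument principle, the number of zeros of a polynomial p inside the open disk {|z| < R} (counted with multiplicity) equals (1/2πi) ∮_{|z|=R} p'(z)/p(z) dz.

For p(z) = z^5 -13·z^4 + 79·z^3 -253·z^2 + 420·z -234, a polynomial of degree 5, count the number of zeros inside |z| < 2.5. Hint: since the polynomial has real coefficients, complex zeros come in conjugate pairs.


The zeros of p are: 1, (3 + 2i), (3 - 2i), (3 + 3i), (3 - 3i).
Their magnitudes are: 1, 3.606, 3.606, 4.243, 4.243.
Zeros with |z| < R = 2.5: 1.
Count = 1.
By the argument principle, (1/2πi) ∮_{|z|=R} p'(z)/p(z) dz equals exactly this count.

Number of zeros inside |z| < 2.5: 1.


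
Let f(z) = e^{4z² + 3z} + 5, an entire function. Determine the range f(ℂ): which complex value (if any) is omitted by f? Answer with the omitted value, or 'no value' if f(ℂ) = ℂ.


Little Picard bounds the complement of f(ℂ) to at most one point.
The exponent g(z) = 4z² + 3z is a nonconstant polynomial, hence surjective onto ℂ. So e^{g(z)} takes every value in {e^w : w ∈ ℂ} = ℂ ∖ {0}. Adding 5 shifts the range to ℂ ∖ {5}. f omits exactly 5.

Omitted value: 5.


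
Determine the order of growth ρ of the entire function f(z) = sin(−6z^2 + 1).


Write sin(w) = (e^{iw} ± e^{−iw})/(2 or 2i), so |sin(w)| ≤ e^{|w|}. With w = −6z^2 + 1, |w| ≤ 6r^2 + 1 on |z|=r, giving M(r) ≤ e^{6r^2 + 1} and ρ ≤ 2. For the lower bound, choose z on |z|=r with -6z^2 purely imaginary of modulus 6r^2; then |sin(−6z^2 + 1)| grows like e^{6r^2}/2, so ρ ≥ 2. Hence ρ = 2.
Therefore ρ = 2.

Order ρ = 2.


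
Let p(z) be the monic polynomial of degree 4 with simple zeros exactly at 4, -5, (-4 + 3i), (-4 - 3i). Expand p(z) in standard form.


The polynomial is p(z) = ∏_{α ∈ S} (z − α), where S = {4, -5, (-4 + 3i), (-4 - 3i)}.
Expanding the product yields: p(z) = z^4 + 9·z^3 + 13·z^2 -135·z -500.
Note conjugate pairs combine to real quadratics: (z − (-4+3i))(z − (-4−3i)) = z² + 8z + 25.
The resulting polynomial has degree 4 and real coefficients as required.

p(z) = z^4 + 9·z^3 + 13·z^2 -135·z -500.


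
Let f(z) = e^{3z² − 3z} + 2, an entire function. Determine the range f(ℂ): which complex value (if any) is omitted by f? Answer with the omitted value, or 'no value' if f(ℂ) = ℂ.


Little Picard bounds the complement of f(ℂ) to at most one point.
The exponent g(z) = 3z² − 3z is a nonconstant polynomial, hence surjective onto ℂ. So e^{g(z)} takes every value in {e^w : w ∈ ℂ} = ℂ ∖ {0}. Adding 2 shifts the range to ℂ ∖ {2}. f omits exactly 2.

Omitted value: 2.


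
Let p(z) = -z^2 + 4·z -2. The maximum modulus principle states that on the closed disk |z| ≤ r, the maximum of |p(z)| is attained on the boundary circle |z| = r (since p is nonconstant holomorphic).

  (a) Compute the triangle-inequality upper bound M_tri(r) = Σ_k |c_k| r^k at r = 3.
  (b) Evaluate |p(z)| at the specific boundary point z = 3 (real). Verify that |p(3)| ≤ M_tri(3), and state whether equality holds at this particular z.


Coefficients: c_0 = -2, c_1 = 4, c_2 = -1. Radius r = 3.
Part (a). Triangle bound: M_tri(r) = Σ_k |c_k| r^k
  = |-2|·3^0 + |4|·3^1 + |-1|·3^2
  = 2 + 12 + 9 = 23.
This bounds M(r) := max_{|z|=r} |p(z)| from above; equality holds iff all terms c_k z^k can be made to align in phase at a single z on |z|=r.
Part (b). At z = 3 (real, on the circle |z| = r):
  p(3) = (-2)·3^0 + (4)·3^1 + (-1)·3^2 = 1.
  |p(3)| = 1.
Check: |p(3)| = 1 ≤ 23 = M_tri(3). ✓ Equality does not hold at z = 3 (the coefficients have mixed signs, so the terms do not all align in phase there).

M_tri(3) = 23; |p(3)| = 1; equality at z=3: no.


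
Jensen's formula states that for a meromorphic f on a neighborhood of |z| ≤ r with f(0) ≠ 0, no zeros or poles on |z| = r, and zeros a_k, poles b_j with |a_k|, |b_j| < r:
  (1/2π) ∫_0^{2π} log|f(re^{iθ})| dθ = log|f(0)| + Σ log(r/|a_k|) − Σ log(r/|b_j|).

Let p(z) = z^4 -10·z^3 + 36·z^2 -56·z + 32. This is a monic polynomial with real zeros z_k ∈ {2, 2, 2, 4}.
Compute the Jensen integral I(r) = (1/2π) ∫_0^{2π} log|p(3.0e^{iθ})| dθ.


Zeros: 2, 2, 2, 4; r = 3.0.
Inside |z| < r: 2, 2, 2. Outside (|z| ≥ r): 4.
p(0) = 32, so log|p(0)| = log(32) = 3.4657.
Apply Jensen: I(r) = log|p(0)| + Σ_k log(r/|z_k|), summed over zeros inside |z| < r.
  log(r/|z_k|) for z_k = 2: log(3.0/2) = 0.4055
  log(r/|z_k|) for z_k = 2: log(3.0/2) = 0.4055
  log(r/|z_k|) for z_k = 2: log(3.0/2) = 0.4055
  Outside zeros (4) contribute nothing to the Jensen sum.
Sum over inside zeros: 1.2164.
I(r) = log|p(0)| + (inside sum) = 3.4657 + 1.2164 = 4.6821.
Note: since some zeros are outside |z| ≤ r, the simplified n·log(r) form does NOT apply — only the inside zeros contribute.

I(r) ≈ 4.6821.


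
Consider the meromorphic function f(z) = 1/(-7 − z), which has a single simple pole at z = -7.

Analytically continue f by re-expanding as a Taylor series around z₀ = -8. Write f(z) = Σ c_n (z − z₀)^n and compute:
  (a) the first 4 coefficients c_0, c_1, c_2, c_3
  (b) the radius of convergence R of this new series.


Let w = z − z₀, so z = z₀ + w.
Then -7 − z = -7 − (z₀ + w) = (-7 − z₀) − w = 1 − w.
f(z) = 1/(1 − w) = (1/(1)) · 1/(1 − w/(1)) = Σ_{n≥0} w^n / (1)^(n+1).
So c_n = 1/(1)^(n+1):
  c_0 = 1/(1)^1 = 1.
  c_1 = 1/(1)^2 = 1.
  c_2 = 1/(1)^3 = 1.
  c_3 = 1/(1)^4 = 1.
The series is valid for |w/d| < 1, i.e. |z − z₀| < |d|.
Radius of convergence: R = |-7 − z₀| = |1| = 1 (distance from z₀ to the singularity z = -7).

c_0 = 1, c_1 = 1, c_2 = 1, c_3 = 1; R = 1.


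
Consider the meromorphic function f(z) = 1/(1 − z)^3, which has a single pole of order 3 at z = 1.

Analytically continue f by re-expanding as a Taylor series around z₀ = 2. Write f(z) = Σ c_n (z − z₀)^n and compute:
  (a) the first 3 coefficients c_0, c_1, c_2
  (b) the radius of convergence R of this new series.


Let w = z − z₀, so z = z₀ + w.
Then 1 − z = 1 − (z₀ + w) = (1 − z₀) − w = -1 − w.
f(z) = 1/(-1 − w)^3 = (1/(-1)^3) · (1 − w/(-1))^{−3}.
By the binomial series (1−u)^{−3} = Σ_{n≥0} C(n+2, 2) u^n for |u|<1, with u = w/(-1):
  c_n = C(n+2, 2) / (-1)^(n+3).
  c_0 = 1/(-1)^3 = -1.
  c_1 = 3/(-1)^4 = 3.
  c_2 = 6/(-1)^5 = -6.
The series is valid for |w/d| < 1, i.e. |z − z₀| < |d|.
Radius of convergence: R = |1 − z₀| = |-1| = 1 (distance from z₀ to the singularity z = 1).

c_0 = -1, c_1 = 3, c_2 = -6; R = 1.


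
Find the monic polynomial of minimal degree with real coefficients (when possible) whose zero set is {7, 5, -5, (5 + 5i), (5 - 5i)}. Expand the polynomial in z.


The polynomial is p(z) = ∏_{α ∈ S} (z − α), where S = {7, 5, -5, (5 + 5i), (5 - 5i)}.
Expanding the product yields: p(z) = z^5 -17·z^4 + 95·z^3 + 75·z^2 -3000·z + 8750.
Note conjugate pairs combine to real quadratics: (z − (5+5i))(z − (5−5i)) = z² − 10z + 50.
The resulting polynomial has degree 5 and real coefficients as required.

p(z) = z^5 -17·z^4 + 95·z^3 + 75·z^2 -3000·z + 8750.


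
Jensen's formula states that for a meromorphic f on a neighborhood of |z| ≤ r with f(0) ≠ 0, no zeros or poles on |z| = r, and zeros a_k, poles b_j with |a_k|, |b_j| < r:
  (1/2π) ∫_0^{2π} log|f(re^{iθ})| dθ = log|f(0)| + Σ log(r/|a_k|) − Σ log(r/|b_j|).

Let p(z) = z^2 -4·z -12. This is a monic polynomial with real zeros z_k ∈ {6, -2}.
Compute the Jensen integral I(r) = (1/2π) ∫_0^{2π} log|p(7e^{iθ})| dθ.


Zeros: -2, 6; r = 7.
Inside |z| < r: -2, 6. Outside (|z| ≥ r): ∅.
p(0) = -12, so log|p(0)| = log(12) = 2.4849.
Apply Jensen: I(r) = log|p(0)| + Σ_k log(r/|z_k|), summed over zeros inside |z| < r.
  log(r/|z_k|) for z_k = 6: log(7/6) = 0.1542
  log(r/|z_k|) for z_k = -2: log(7/2) = 1.2528
Sum over inside zeros: 1.4069.
I(r) = log|p(0)| + (inside sum) = 2.4849 + 1.4069 = 3.8918.
Closed form (all zeros inside, monic): I(r) = n·log(r) = 2·log(7) = 3.8918. ✓

I(r) ≈ 3.8918.


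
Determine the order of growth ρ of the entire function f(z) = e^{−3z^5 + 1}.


|e^{−3z^5 + 1}| = e^{Re(-3·z^5) + 1} ≤ e^{3|z|^5 + 1} = e^{3r^5 + 1} on |z| = r, so ρ ≤ 5. Choosing z on |z|=r so that -3·z^5 is real positive (always possible by picking arg z appropriately) gives |f(z)| = e^{3r^5 + 1}, matching the bound. The additive constant 1 does not affect log log M(r) ~ 5·log r. Hence ρ = 5.
Therefore ρ = 5.

Order ρ = 5.


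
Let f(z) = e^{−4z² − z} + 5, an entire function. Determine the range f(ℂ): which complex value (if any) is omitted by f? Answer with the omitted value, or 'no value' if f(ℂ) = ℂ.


Little Picard bounds the complement of f(ℂ) to at most one point.
The exponent g(z) = −4z² − z is a nonconstant polynomial, hence surjective onto ℂ. So e^{g(z)} takes every value in {e^w : w ∈ ℂ} = ℂ ∖ {0}. Adding 5 shifts the range to ℂ ∖ {5}. f omits exactly 5.

Omitted value: 5.


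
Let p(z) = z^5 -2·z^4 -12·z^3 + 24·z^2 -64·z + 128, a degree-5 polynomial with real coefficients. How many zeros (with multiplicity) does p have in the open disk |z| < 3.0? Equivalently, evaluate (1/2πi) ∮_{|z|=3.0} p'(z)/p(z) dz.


The zeros of p are: -4, (0 + 2i), (0 - 2i), 4, 2.
Their magnitudes are: 4, 2, 2, 4, 2.
Zeros with |z| < R = 3.0: (0 + 2i), (0 - 2i), 2.
Count = 3.
By the argument principle, (1/2πi) ∮_{|z|=R} p'(z)/p(z) dz equals exactly this count.

Number of zeros inside |z| < 3.0: 3.


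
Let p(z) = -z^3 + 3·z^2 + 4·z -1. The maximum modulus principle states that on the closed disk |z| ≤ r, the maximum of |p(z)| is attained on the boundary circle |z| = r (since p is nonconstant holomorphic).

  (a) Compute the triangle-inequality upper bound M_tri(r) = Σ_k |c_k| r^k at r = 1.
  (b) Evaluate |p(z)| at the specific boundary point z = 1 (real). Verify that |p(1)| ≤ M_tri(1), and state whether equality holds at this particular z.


Coefficients: c_0 = -1, c_1 = 4, c_2 = 3, c_3 = -1. Radius r = 1.
Part (a). Triangle bound: M_tri(r) = Σ_k |c_k| r^k
  = |-1|·1^0 + |4|·1^1 + |3|·1^2 + |-1|·1^3
  = 1 + 4 + 3 + 1 = 9.
This bounds M(r) := max_{|z|=r} |p(z)| from above; equality holds iff all terms c_k z^k can be made to align in phase at a single z on |z|=r.
Part (b). At z = 1 (real, on the circle |z| = r):
  p(1) = (-1)·1^0 + (4)·1^1 + (3)·1^2 + (-1)·1^3 = 5.
  |p(1)| = 5.
Check: |p(1)| = 5 ≤ 9 = M_tri(1). ✓ Equality does not hold at z = 1 (the coefficients have mixed signs, so the terms do not all align in phase there).

M_tri(1) = 9; |p(1)| = 5; equality at z=1: no.


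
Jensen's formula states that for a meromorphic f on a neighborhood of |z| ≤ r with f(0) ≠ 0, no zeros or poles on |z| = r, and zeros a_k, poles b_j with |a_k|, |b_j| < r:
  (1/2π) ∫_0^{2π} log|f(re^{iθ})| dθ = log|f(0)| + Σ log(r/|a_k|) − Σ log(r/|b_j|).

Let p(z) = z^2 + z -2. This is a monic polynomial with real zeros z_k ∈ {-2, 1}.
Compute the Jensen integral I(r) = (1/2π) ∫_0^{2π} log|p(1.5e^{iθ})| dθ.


Zeros: -2, 1; r = 1.5.
Inside |z| < r: 1. Outside (|z| ≥ r): -2.
p(0) = -2, so log|p(0)| = log(2) = 0.6931.
Apply Jensen: I(r) = log|p(0)| + Σ_k log(r/|z_k|), summed over zeros inside |z| < r.
  log(r/|z_k|) for z_k = 1: log(1.5/1) = 0.4055
  Outside zeros (-2) contribute nothing to the Jensen sum.
Sum over inside zeros: 0.4055.
I(r) = log|p(0)| + (inside sum) = 0.6931 + 0.4055 = 1.0986.
Note: since some zeros are outside |z| ≤ r, the simplified n·log(r) form does NOT apply — only the inside zeros contribute.

I(r) ≈ 1.0986.


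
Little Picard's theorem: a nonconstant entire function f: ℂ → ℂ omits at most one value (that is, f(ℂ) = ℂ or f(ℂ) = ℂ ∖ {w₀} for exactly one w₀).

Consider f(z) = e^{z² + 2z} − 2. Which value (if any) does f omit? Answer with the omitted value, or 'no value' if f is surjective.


Little Picard bounds the complement of f(ℂ) to at most one point.
The exponent g(z) = z² + 2z is a nonconstant polynomial, hence surjective onto ℂ. So e^{g(z)} takes every value in {e^w : w ∈ ℂ} = ℂ ∖ {0}. Adding -2 shifts the range to ℂ ∖ {-2}. f omits exactly -2.

Omitted value: -2.


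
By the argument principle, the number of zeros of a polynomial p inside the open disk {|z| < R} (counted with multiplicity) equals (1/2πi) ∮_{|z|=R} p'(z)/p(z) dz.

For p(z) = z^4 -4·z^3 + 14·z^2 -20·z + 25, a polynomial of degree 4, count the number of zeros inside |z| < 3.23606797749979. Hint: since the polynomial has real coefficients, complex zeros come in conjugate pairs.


The zeros of p are: (1 + 2i), (1 - 2i), (1 + 2i), (1 - 2i).
Their magnitudes are: 2.236, 2.236, 2.236, 2.236.
Zeros with |z| < R = 3.23606797749979: (1 + 2i), (1 - 2i), (1 + 2i), (1 - 2i).
Count = 4.
By the argument principle, (1/2πi) ∮_{|z|=R} p'(z)/p(z) dz equals exactly this count.

Number of zeros inside |z| < 3.23606797749979: 4.


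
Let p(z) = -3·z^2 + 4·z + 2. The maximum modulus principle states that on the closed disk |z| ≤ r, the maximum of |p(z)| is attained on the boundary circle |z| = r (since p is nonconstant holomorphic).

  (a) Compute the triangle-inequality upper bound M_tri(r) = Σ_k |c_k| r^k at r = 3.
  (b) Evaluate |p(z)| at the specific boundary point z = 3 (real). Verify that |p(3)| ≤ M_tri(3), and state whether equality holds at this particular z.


Coefficients: c_0 = 2, c_1 = 4, c_2 = -3. Radius r = 3.
Part (a). Triangle bound: M_tri(r) = Σ_k |c_k| r^k
  = |2|·3^0 + |4|·3^1 + |-3|·3^2
  = 2 + 12 + 27 = 41.
This bounds M(r) := max_{|z|=r} |p(z)| from above; equality holds iff all terms c_k z^k can be made to align in phase at a single z on |z|=r.
Part (b). At z = 3 (real, on the circle |z| = r):
  p(3) = (2)·3^0 + (4)·3^1 + (-3)·3^2 = -13.
  |p(3)| = 13.
Check: |p(3)| = 13 ≤ 41 = M_tri(3). ✓ Equality does not hold at z = 3 (the coefficients have mixed signs, so the terms do not all align in phase there).

M_tri(3) = 41; |p(3)| = 13; equality at z=3: no.
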